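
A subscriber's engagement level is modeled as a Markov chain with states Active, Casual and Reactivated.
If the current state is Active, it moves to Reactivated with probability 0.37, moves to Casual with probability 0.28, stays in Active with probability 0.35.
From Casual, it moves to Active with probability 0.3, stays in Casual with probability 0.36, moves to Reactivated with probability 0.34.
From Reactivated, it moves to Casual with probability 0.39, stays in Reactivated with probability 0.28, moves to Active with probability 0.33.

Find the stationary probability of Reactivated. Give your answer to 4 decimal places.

0.3300

Let the stationary distribution be π with π = πP and π_1 + π_2 + π_3 = 1.
π_1 = 0.35·π_1 + 0.3·π_2 + 0.33·π_3
π_2 = 0.28·π_1 + 0.36·π_2 + 0.39·π_3
Solving with the normalization constraint gives π = (0.3262, 0.3438, 0.3300).
So the stationary probability of Reactivated is 0.3300.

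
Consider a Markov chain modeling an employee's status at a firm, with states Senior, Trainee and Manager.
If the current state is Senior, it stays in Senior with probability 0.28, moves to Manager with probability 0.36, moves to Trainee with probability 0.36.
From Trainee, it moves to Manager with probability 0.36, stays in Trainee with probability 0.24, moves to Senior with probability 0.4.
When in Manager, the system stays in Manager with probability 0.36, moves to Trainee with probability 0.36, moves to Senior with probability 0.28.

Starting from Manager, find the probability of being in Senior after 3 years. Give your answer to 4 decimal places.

0.3180

Propagate the distribution vector 3 years from Manager.
After 0 years: (0.0000, 0.0000, 1.0000)
After 1 year: (0.2800, 0.3600, 0.3600)
After 2 years: (0.3232, 0.3168, 0.3600)
After 3 years: (0.3180, 0.3220, 0.3600)
P(in Senior after 3 years) = 0.3180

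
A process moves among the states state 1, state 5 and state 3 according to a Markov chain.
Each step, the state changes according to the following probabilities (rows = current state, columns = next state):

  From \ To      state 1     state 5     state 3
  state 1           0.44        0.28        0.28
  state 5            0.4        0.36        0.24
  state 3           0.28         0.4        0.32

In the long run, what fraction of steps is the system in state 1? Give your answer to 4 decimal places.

Let the stationary distribution be π with π = πP and π_1 + π_2 + π_3 = 1.
π_1 = 0.44·π_1 + 0.4·π_2 + 0.28·π_3
π_2 = 0.28·π_1 + 0.36·π_2 + 0.4·π_3
Solving with the normalization constraint gives π = (0.3820, 0.3405, 0.2775).
So the stationary probability of state 1 is 0.3820.

0.3820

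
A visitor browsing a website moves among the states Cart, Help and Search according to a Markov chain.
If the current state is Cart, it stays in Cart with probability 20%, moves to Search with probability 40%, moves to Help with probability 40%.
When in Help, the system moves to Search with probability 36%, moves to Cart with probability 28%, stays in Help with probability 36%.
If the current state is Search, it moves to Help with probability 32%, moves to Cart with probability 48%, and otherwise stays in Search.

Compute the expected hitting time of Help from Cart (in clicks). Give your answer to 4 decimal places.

Let t(s) be the expected number of clicks to first reach Help from state s, with t(Help) = 0. Conditioning on the first click:
t(Cart) = 1 + 0.2·t(Cart) + 0.4·t(Search)
t(Search) = 1 + 0.48·t(Cart) + 0.2·t(Search)
Solving: t(Cart) = 2.6786, t(Search) = 2.8571.
Expected clicks from Cart to Help: 2.6786.

2.6786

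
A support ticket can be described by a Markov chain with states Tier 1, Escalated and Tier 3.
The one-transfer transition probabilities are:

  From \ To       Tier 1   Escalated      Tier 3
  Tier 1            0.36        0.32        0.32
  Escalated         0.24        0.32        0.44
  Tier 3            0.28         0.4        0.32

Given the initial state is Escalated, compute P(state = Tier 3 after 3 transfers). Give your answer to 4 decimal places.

0.3626

Propagate the distribution vector 3 transfers from Escalated.
After 0 transfers: (0.0000, 1.0000, 0.0000)
After 1 transfer: (0.2400, 0.3200, 0.4400)
After 2 transfers: (0.2864, 0.3552, 0.3584)
After 3 transfers: (0.2887, 0.3487, 0.3626)
P(in Tier 3 after 3 transfers) = 0.3626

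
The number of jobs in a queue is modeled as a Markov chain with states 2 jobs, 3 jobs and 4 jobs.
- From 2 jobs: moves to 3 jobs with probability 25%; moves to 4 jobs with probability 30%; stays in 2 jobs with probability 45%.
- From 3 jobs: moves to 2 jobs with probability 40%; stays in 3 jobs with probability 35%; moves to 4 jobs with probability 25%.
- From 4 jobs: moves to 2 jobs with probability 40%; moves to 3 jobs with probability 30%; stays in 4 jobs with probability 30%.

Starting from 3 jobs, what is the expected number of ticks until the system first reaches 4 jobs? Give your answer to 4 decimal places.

3.6893

Let t(s) be the expected number of ticks to first reach 4 jobs from state s, with t(4 jobs) = 0. Conditioning on the first tick:
t(2 jobs) = 1 + 0.45·t(2 jobs) + 0.25·t(3 jobs)
t(3 jobs) = 1 + 0.4·t(2 jobs) + 0.35·t(3 jobs)
Solving: t(2 jobs) = 3.4951, t(3 jobs) = 3.6893.
Expected ticks from 3 jobs to 4 jobs: 3.6893.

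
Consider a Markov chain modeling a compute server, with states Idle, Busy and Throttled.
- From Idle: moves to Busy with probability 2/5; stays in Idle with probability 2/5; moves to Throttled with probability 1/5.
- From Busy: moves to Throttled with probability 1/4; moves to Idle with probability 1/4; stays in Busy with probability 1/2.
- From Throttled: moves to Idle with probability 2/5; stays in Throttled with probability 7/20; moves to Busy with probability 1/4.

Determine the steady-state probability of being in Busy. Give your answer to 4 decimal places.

0.4013

Let the stationary distribution be π with π = πP and π_1 + π_2 + π_3 = 1.
π_1 = 0.4·π_1 + 0.25·π_2 + 0.4·π_3
π_2 = 0.4·π_1 + 0.5·π_2 + 0.25·π_3
Solving with the normalization constraint gives π = (0.3398, 0.4013, 0.2589).
So the stationary probability of Busy is 0.4013.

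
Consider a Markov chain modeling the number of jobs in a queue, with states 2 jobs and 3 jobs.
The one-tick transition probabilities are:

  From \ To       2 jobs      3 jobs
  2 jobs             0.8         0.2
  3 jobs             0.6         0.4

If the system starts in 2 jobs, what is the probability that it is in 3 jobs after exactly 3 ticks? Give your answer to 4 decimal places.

Propagate the distribution vector 3 ticks from 2 jobs.
After 0 ticks: (1.0000, 0.0000)
After 1 tick: (0.8000, 0.2000)
After 2 ticks: (0.7600, 0.2400)
After 3 ticks: (0.7520, 0.2480)
P(in 3 jobs after 3 ticks) = 0.2480

0.2480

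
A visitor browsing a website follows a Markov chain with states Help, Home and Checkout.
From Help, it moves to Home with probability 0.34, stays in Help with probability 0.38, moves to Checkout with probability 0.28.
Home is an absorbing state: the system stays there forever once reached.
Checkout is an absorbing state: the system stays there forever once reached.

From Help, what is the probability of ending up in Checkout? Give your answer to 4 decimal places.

0.4516

Let h(s) be the probability of absorption at Checkout starting from transient state s. Then h(Checkout) = 1 and h(Home) = 0. By first-step analysis:
h(Help) = 0.38·h(Help) + 0.34·0 + 0.28·1
Solving: h(Help) = 0.4516.
Starting from Help, the probability is 0.4516.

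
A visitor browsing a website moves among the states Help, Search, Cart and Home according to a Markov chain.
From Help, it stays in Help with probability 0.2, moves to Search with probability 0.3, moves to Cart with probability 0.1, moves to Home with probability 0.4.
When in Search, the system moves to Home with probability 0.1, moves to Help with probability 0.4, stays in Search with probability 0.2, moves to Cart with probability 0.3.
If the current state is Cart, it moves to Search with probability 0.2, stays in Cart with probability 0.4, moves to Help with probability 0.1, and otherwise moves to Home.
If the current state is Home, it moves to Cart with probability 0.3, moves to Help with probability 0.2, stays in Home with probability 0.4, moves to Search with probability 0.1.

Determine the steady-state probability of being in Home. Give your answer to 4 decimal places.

0.3145

Let the stationary distribution be π with π = πP and π_1 + π_2 + π_3 + π_4 = 1.
π_1 = 0.2·π_1 + 0.4·π_2 + 0.1·π_3 + 0.2·π_4
π_2 = 0.3·π_1 + 0.2·π_2 + 0.2·π_3 + 0.1·π_4
π_3 = 0.1·π_1 + 0.3·π_2 + 0.4·π_3 + 0.3·π_4
Solving with the normalization constraint gives π = (0.2092, 0.1895, 0.2868, 0.3145).
So the stationary probability of Home is 0.3145.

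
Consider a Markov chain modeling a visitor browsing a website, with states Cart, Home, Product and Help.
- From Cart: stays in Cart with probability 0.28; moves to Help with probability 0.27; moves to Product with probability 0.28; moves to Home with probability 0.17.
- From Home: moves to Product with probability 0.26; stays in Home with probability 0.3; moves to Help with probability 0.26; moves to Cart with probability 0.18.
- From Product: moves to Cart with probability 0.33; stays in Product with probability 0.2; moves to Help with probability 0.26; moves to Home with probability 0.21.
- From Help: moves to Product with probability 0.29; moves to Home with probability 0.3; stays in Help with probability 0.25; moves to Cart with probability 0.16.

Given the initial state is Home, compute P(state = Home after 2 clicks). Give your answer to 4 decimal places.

0.2532

Propagate the distribution vector 2 clicks from Home.
After 0 clicks: (0.0000, 1.0000, 0.0000, 0.0000)
After 1 click: (0.1800, 0.3000, 0.2600, 0.2600)
After 2 clicks: (0.2318, 0.2532, 0.2558, 0.2592)
P(in Home after 2 clicks) = 0.2532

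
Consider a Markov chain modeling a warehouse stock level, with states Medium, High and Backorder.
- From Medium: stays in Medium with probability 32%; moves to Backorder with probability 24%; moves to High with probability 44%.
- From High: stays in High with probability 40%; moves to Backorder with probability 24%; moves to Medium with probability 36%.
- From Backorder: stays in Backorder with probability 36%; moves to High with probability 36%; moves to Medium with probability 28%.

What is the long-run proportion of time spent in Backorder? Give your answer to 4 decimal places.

Let the stationary distribution be π with π = πP and π_1 + π_2 + π_3 = 1.
π_1 = 0.32·π_1 + 0.36·π_2 + 0.28·π_3
π_2 = 0.44·π_1 + 0.4·π_2 + 0.36·π_3
Solving with the normalization constraint gives π = (0.3252, 0.4021, 0.2727).
So the stationary probability of Backorder is 0.2727.

0.2727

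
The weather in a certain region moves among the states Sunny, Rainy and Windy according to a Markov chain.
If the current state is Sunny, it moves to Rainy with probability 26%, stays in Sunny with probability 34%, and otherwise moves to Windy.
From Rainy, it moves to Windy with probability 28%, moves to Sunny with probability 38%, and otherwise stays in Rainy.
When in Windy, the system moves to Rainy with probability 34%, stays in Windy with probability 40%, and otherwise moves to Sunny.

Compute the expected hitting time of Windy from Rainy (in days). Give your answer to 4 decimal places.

3.0879

Let t(s) be the expected number of days to first reach Windy from state s, with t(Windy) = 0. Conditioning on the first day:
t(Sunny) = 1 + 0.34·t(Sunny) + 0.26·t(Rainy)
t(Rainy) = 1 + 0.38·t(Sunny) + 0.34·t(Rainy)
Solving: t(Sunny) = 2.7316, t(Rainy) = 3.0879.
Expected days from Rainy to Windy: 3.0879.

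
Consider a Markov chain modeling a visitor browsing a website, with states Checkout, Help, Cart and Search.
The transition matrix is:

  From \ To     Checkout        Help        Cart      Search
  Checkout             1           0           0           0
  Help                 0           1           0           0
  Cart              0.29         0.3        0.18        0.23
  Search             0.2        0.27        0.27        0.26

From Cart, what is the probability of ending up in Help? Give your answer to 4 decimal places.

0.5216

Let h(s) be the probability of absorption at Help starting from transient state s. Then h(Help) = 1 and h(Checkout) = 0. By first-step analysis:
h(Cart) = 0.29·0 + 0.3·1 + 0.18·h(Cart) + 0.23·h(Search)
h(Search) = 0.2·0 + 0.27·1 + 0.27·h(Cart) + 0.26·h(Search)
Solving: h(Cart) = 0.5216, h(Search) = 0.5552.
Starting from Cart, the probability is 0.5216.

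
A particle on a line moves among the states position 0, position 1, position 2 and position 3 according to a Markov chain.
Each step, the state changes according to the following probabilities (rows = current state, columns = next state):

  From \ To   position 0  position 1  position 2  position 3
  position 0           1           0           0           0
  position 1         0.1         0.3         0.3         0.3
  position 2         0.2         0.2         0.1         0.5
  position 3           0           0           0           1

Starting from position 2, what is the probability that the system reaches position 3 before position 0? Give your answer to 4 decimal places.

Let h(s) be the probability of absorption at position 3 starting from transient state s. Then h(position 3) = 1 and h(position 0) = 0. By first-step analysis:
h(position 1) = 0.1·0 + 0.3·h(position 1) + 0.3·h(position 2) + 0.3·1
h(position 2) = 0.2·0 + 0.2·h(position 1) + 0.1·h(position 2) + 0.5·1
Solving: h(position 1) = 0.7368, h(position 2) = 0.7193.
Starting from position 2, the probability is 0.7193.

0.7193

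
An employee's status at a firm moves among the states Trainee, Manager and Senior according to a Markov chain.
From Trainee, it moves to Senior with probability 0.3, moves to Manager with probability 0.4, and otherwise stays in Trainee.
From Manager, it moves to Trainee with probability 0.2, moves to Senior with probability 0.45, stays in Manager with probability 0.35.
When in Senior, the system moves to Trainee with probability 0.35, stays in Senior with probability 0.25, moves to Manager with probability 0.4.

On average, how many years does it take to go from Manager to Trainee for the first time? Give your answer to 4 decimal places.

Let t(s) be the expected number of years to first reach Trainee from state s, with t(Trainee) = 0. Conditioning on the first year:
t(Manager) = 1 + 0.35·t(Manager) + 0.45·t(Senior)
t(Senior) = 1 + 0.4·t(Manager) + 0.25·t(Senior)
Solving: t(Manager) = 3.9024, t(Senior) = 3.4146.
Expected years from Manager to Trainee: 3.9024.

3.9024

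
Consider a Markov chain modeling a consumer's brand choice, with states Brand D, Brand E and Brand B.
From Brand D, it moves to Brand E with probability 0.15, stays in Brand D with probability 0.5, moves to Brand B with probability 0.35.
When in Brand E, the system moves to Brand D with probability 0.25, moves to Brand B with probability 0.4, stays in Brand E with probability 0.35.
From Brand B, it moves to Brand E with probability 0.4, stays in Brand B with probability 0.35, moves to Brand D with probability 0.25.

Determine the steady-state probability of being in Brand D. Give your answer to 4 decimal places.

Let the stationary distribution be π with π = πP and π_1 + π_2 + π_3 = 1.
π_1 = 0.5·π_1 + 0.25·π_2 + 0.25·π_3
π_2 = 0.15·π_1 + 0.35·π_2 + 0.4·π_3
Solving with the normalization constraint gives π = (0.3333, 0.3016, 0.3651).
So the stationary probability of Brand D is 0.3333.

0.3333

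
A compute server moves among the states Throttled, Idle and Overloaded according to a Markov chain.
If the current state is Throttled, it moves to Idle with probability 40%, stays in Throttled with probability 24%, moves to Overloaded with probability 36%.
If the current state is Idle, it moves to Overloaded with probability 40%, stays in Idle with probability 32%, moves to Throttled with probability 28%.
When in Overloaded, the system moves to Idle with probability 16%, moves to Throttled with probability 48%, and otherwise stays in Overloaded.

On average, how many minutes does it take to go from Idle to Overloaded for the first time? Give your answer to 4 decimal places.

2.5692

Let t(s) be the expected number of minutes to first reach Overloaded from state s, with t(Overloaded) = 0. Conditioning on the first minute:
t(Throttled) = 1 + 0.24·t(Throttled) + 0.4·t(Idle)
t(Idle) = 1 + 0.28·t(Throttled) + 0.32·t(Idle)
Solving: t(Throttled) = 2.6680, t(Idle) = 2.5692.
Expected minutes from Idle to Overloaded: 2.5692.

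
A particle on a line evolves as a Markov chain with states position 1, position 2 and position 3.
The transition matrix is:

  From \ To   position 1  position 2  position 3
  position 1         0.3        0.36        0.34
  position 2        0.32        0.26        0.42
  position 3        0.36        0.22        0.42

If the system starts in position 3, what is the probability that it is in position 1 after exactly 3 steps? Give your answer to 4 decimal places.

0.3291

Propagate the distribution vector 3 steps from position 3.
After 0 steps: (0.0000, 0.0000, 1.0000)
After 1 step: (0.3600, 0.2200, 0.4200)
After 2 steps: (0.3296, 0.2792, 0.3912)
After 3 steps: (0.3291, 0.2773, 0.3936)
P(in position 1 after 3 steps) = 0.3291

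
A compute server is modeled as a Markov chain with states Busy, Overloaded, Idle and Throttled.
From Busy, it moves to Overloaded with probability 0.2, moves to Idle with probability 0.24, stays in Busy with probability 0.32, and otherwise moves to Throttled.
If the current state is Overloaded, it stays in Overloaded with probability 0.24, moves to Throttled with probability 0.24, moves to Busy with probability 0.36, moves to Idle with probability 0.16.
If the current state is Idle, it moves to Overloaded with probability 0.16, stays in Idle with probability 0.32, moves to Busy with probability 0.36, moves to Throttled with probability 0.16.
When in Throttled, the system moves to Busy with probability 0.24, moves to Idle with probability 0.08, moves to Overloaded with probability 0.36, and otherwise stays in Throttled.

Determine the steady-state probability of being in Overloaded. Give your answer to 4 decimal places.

Let the stationary distribution be π with π = πP and π_1 + π_2 + π_3 + π_4 = 1.
π_1 = 0.32·π_1 + 0.36·π_2 + 0.36·π_3 + 0.24·π_4
π_2 = 0.2·π_1 + 0.24·π_2 + 0.16·π_3 + 0.36·π_4
π_3 = 0.24·π_1 + 0.16·π_2 + 0.32·π_3 + 0.08·π_4
Solving with the normalization constraint gives π = (0.3180, 0.2407, 0.1976, 0.2437).
So the stationary probability of Overloaded is 0.2407.

0.2407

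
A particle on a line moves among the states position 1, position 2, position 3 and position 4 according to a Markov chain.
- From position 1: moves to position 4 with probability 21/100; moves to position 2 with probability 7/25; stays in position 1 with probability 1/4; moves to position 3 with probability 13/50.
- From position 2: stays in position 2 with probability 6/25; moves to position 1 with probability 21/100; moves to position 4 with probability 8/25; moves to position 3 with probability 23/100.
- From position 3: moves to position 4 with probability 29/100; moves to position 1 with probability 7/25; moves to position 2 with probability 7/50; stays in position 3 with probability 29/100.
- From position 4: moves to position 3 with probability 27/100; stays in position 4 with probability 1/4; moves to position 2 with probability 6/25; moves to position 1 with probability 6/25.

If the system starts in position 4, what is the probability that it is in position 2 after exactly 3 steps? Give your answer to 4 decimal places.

0.2235

Propagate the distribution vector 3 steps from position 4.
After 0 steps: (0.0000, 0.0000, 0.0000, 1.0000)
After 1 step: (0.2400, 0.2400, 0.2700, 0.2500)
After 2 steps: (0.2460, 0.2226, 0.2634, 0.2680)
After 3 steps: (0.2463, 0.2235, 0.2639, 0.2663)
P(in position 2 after 3 steps) = 0.2235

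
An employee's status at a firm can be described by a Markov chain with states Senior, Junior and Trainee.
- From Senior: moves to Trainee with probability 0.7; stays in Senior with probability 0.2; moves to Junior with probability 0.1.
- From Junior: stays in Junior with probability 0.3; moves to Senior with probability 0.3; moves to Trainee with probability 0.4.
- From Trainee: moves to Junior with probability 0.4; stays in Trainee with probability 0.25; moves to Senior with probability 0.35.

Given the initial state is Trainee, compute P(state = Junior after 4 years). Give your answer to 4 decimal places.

Propagate the distribution vector 4 years from Trainee.
After 0 years: (0.0000, 0.0000, 1.0000)
After 1 year: (0.3500, 0.4000, 0.2500)
After 2 years: (0.2775, 0.2550, 0.4675)
After 3 years: (0.2956, 0.2913, 0.4131)
After 4 years: (0.2911, 0.2822, 0.4267)
P(in Junior after 4 years) = 0.2822

0.2822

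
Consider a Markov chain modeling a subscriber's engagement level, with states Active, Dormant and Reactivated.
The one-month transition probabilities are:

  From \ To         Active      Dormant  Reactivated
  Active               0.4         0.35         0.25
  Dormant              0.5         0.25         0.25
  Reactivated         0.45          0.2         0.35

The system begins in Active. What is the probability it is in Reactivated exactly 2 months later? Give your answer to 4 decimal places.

Sum over the intermediate state after 1 month:
P = P(Active→Active)·P(Active→Reactivated) + P(Active→Dormant)·P(Dormant→Reactivated) + P(Active→Reactivated)·P(Reactivated→Reactivated)
  = 0.4×0.25 + 0.35×0.25 + 0.25×0.35
  = 0.1000 + 0.0875 + 0.0875 = 0.2750

0.2750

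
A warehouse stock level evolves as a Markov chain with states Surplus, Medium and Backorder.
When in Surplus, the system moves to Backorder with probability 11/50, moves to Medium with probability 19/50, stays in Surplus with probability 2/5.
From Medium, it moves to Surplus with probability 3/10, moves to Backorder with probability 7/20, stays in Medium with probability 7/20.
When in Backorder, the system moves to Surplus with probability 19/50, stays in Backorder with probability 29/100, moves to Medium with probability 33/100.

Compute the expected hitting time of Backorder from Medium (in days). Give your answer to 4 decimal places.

3.2609

Let t(s) be the expected number of days to first reach Backorder from state s, with t(Backorder) = 0. Conditioning on the first day:
t(Surplus) = 1 + 0.4·t(Surplus) + 0.38·t(Medium)
t(Medium) = 1 + 0.3·t(Surplus) + 0.35·t(Medium)
Solving: t(Surplus) = 3.7319, t(Medium) = 3.2609.
Expected days from Medium to Backorder: 3.2609.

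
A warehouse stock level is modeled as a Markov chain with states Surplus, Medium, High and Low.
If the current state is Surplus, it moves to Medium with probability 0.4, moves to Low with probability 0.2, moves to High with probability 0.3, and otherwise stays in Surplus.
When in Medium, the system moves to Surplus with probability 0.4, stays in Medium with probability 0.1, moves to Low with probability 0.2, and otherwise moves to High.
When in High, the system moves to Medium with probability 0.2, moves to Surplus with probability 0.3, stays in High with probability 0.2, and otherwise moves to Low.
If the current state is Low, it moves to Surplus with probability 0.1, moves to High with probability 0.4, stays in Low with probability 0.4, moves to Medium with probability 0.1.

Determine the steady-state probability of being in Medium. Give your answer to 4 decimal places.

Let the stationary distribution be π with π = πP and π_1 + π_2 + π_3 + π_4 = 1.
π_1 = 0.1·π_1 + 0.4·π_2 + 0.3·π_3 + 0.1·π_4
π_2 = 0.4·π_1 + 0.1·π_2 + 0.2·π_3 + 0.1·π_4
π_3 = 0.3·π_1 + 0.3·π_2 + 0.2·π_3 + 0.4·π_4
Solving with the normalization constraint gives π = (0.2184, 0.1954, 0.2989, 0.2874).
So the stationary probability of Medium is 0.1954.

0.1954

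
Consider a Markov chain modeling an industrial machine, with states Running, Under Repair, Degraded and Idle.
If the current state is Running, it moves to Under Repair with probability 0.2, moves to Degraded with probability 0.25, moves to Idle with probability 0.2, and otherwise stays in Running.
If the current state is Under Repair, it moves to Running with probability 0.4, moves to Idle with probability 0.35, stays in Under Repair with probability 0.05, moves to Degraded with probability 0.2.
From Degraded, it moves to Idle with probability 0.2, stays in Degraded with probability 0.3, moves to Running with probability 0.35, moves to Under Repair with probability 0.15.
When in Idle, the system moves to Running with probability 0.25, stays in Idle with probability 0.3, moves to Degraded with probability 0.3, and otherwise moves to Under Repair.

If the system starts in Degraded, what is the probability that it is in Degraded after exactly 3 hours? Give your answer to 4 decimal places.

Propagate the distribution vector 3 hours from Degraded.
After 0 hours: (0.0000, 0.0000, 1.0000, 0.0000)
After 1 hour: (0.3500, 0.1500, 0.3000, 0.2000)
After 2 hours: (0.3375, 0.1525, 0.2675, 0.2425)
After 3 hours: (0.3334, 0.1516, 0.2679, 0.2471)
P(in Degraded after 3 hours) = 0.2679

0.2679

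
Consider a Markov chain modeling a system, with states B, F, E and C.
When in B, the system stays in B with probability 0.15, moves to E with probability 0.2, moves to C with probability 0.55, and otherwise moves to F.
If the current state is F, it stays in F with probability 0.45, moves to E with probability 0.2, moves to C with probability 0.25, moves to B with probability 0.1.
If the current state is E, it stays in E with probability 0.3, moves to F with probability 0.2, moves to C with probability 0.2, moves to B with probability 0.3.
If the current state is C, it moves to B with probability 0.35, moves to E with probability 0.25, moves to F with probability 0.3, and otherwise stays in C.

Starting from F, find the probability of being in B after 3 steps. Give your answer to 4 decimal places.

Propagate the distribution vector 3 steps from F.
After 0 steps: (0.0000, 1.0000, 0.0000, 0.0000)
After 1 step: (0.1000, 0.4500, 0.2000, 0.2500)
After 2 steps: (0.2075, 0.3275, 0.2325, 0.2325)
After 3 steps: (0.2150, 0.2844, 0.2349, 0.2658)
P(in B after 3 steps) = 0.2150

0.2150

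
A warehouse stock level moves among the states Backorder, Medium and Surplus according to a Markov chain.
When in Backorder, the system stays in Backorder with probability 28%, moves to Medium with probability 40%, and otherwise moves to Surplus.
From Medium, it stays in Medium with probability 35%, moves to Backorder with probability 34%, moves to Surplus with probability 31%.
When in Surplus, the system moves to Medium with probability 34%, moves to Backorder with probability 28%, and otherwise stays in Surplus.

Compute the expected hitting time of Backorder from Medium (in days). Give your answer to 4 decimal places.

Let t(s) be the expected number of days to first reach Backorder from state s, with t(Backorder) = 0. Conditioning on the first day:
t(Medium) = 1 + 0.35·t(Medium) + 0.31·t(Surplus)
t(Surplus) = 1 + 0.34·t(Medium) + 0.38·t(Surplus)
Solving: t(Medium) = 3.1250, t(Surplus) = 3.3266.
Expected days from Medium to Backorder: 3.1250.

3.1250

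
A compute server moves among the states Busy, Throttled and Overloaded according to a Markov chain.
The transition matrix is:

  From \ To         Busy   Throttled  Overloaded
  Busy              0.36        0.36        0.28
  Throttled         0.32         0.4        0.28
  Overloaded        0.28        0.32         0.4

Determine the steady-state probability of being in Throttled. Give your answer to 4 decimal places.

0.3617

Let the stationary distribution be π with π = πP and π_1 + π_2 + π_3 = 1.
π_1 = 0.36·π_1 + 0.32·π_2 + 0.28·π_3
π_2 = 0.36·π_1 + 0.4·π_2 + 0.32·π_3
Solving with the normalization constraint gives π = (0.3201, 0.3617, 0.3182).
So the stationary probability of Throttled is 0.3617.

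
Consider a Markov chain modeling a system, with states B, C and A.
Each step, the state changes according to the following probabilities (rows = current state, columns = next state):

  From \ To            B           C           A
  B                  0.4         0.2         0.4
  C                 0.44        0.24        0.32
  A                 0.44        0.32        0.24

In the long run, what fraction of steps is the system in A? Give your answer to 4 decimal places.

Let the stationary distribution be π with π = πP and π_1 + π_2 + π_3 = 1.
π_1 = 0.4·π_1 + 0.44·π_2 + 0.44·π_3
π_2 = 0.2·π_1 + 0.24·π_2 + 0.32·π_3
Solving with the normalization constraint gives π = (0.4231, 0.2493, 0.3276).
So the stationary probability of A is 0.3276.

0.3276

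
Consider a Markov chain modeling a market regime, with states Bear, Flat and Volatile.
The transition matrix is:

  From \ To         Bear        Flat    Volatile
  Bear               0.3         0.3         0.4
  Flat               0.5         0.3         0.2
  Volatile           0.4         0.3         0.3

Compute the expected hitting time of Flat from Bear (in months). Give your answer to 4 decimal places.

3.3333

Let t(s) be the expected number of months to first reach Flat from state s, with t(Flat) = 0. Conditioning on the first month:
t(Bear) = 1 + 0.3·t(Bear) + 0.4·t(Volatile)
t(Volatile) = 1 + 0.4·t(Bear) + 0.3·t(Volatile)
Solving: t(Bear) = 3.3333, t(Volatile) = 3.3333.
Expected months from Bear to Flat: 3.3333.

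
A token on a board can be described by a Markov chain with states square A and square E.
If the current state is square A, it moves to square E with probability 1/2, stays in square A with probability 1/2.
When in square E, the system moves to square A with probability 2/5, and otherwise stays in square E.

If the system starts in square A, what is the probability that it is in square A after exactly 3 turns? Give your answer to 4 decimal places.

0.4450

Propagate the distribution vector 3 turns from square A.
After 0 turns: (1.0000, 0.0000)
After 1 turn: (0.5000, 0.5000)
After 2 turns: (0.4500, 0.5500)
After 3 turns: (0.4450, 0.5550)
P(in square A after 3 turns) = 0.4450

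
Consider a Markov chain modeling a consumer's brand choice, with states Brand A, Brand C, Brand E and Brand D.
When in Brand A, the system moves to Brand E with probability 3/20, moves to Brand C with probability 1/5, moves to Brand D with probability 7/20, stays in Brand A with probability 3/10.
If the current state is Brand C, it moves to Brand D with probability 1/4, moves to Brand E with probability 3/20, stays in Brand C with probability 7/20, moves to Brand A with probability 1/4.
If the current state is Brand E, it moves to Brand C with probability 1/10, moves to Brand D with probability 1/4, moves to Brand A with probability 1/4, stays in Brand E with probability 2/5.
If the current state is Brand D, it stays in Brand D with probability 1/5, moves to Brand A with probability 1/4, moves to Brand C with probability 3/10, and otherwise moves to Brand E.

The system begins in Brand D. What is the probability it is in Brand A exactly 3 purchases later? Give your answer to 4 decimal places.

0.2631

Propagate the distribution vector 3 purchases from Brand D.
After 0 purchases: (0.0000, 0.0000, 0.0000, 1.0000)
After 1 purchase: (0.2500, 0.3000, 0.2500, 0.2000)
After 2 purchases: (0.2625, 0.2400, 0.2325, 0.2650)
After 3 purchases: (0.2631, 0.2393, 0.2346, 0.2630)
P(in Brand A after 3 purchases) = 0.2631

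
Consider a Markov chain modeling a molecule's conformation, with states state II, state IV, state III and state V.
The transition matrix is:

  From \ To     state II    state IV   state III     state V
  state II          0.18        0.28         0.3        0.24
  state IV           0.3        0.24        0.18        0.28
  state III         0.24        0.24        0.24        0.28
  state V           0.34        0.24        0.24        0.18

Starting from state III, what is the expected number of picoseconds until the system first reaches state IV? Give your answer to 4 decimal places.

4.0003

Let t(s) be the expected number of picoseconds to first reach state IV from state s, with t(state IV) = 0. Conditioning on the first picosecond:
t(state II) = 1 + 0.18·t(state II) + 0.3·t(state III) + 0.24·t(state V)
t(state III) = 1 + 0.24·t(state II) + 0.24·t(state III) + 0.28·t(state V)
t(state V) = 1 + 0.34·t(state II) + 0.24·t(state III) + 0.18·t(state V)
Solving: t(state II) = 3.8498, t(state III) = 4.0003, t(state V) = 3.9866.
Expected picoseconds from state III to state IV: 4.0003.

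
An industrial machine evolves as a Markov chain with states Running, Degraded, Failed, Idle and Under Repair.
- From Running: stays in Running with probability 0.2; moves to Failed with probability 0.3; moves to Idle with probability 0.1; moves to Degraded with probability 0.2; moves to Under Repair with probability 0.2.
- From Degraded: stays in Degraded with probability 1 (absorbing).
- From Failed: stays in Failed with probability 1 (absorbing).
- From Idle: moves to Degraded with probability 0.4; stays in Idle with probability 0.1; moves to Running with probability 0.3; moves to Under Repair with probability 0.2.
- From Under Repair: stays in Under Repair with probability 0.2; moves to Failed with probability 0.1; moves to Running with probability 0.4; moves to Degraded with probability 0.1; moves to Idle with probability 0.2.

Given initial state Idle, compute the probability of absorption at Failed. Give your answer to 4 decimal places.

Let h(s) be the probability of absorption at Failed starting from transient state s. Then h(Failed) = 1 and h(Degraded) = 0. By first-step analysis:
h(Running) = 0.2·h(Running) + 0.2·0 + 0.3·1 + 0.1·h(Idle) + 0.2·h(Under Repair)
h(Idle) = 0.3·h(Running) + 0.4·0 + 0.1·h(Idle) + 0.2·h(Under Repair)
h(Under Repair) = 0.4·h(Running) + 0.1·0 + 0.1·1 + 0.2·h(Idle) + 0.2·h(Under Repair)
Solving: h(Running) = 0.5234, h(Idle) = 0.2757, h(Under Repair) = 0.4556.
Starting from Idle, the probability is 0.2757.

0.2757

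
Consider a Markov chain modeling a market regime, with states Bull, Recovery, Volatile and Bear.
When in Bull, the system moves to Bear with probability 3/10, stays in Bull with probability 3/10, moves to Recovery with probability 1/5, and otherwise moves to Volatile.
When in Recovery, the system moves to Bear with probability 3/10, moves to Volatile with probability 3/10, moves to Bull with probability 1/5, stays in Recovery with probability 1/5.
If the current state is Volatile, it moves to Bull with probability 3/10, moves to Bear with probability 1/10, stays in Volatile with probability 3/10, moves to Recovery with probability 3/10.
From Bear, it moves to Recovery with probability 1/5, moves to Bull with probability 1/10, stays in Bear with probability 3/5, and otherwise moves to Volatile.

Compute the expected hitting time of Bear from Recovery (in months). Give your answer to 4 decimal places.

4.0807

Let t(s) be the expected number of months to first reach Bear from state s, with t(Bear) = 0. Conditioning on the first month:
t(Bull) = 1 + 0.3·t(Bull) + 0.2·t(Recovery) + 0.2·t(Volatile)
t(Recovery) = 1 + 0.2·t(Bull) + 0.2·t(Recovery) + 0.3·t(Volatile)
t(Volatile) = 1 + 0.3·t(Bull) + 0.3·t(Recovery) + 0.3·t(Volatile)
Solving: t(Bull) = 3.9910, t(Recovery) = 4.0807, t(Volatile) = 4.8879.
Expected months from Recovery to Bear: 4.0807.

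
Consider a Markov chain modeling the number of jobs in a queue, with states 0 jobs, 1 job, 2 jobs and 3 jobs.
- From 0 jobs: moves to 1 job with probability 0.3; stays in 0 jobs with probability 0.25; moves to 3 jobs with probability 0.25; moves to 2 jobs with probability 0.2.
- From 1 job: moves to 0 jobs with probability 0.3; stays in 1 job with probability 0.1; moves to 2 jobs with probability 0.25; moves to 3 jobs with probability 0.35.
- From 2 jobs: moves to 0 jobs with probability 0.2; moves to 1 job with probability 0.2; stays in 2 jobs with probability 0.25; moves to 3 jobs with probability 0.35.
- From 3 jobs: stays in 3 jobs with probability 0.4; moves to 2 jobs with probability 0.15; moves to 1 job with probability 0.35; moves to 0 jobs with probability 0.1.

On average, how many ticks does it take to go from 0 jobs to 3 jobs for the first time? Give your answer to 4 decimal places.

3.3851

Let t(s) be the expected number of ticks to first reach 3 jobs from state s, with t(3 jobs) = 0. Conditioning on the first tick:
t(0 jobs) = 1 + 0.25·t(0 jobs) + 0.3·t(1 job) + 0.2·t(2 jobs)
t(1 job) = 1 + 0.3·t(0 jobs) + 0.1·t(1 job) + 0.25·t(2 jobs)
t(2 jobs) = 1 + 0.2·t(0 jobs) + 0.2·t(1 job) + 0.25·t(2 jobs)
Solving: t(0 jobs) = 3.3851, t(1 job) = 3.0894, t(2 jobs) = 3.0599.
Expected ticks from 0 jobs to 3 jobs: 3.3851.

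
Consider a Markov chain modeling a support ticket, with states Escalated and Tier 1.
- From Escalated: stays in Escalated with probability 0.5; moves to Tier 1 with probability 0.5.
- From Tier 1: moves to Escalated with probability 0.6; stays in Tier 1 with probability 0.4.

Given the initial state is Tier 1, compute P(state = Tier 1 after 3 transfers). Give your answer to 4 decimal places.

Propagate the distribution vector 3 transfers from Tier 1.
After 0 transfers: (0.0000, 1.0000)
After 1 transfer: (0.6000, 0.4000)
After 2 transfers: (0.5400, 0.4600)
After 3 transfers: (0.5460, 0.4540)
P(in Tier 1 after 3 transfers) = 0.4540

0.4540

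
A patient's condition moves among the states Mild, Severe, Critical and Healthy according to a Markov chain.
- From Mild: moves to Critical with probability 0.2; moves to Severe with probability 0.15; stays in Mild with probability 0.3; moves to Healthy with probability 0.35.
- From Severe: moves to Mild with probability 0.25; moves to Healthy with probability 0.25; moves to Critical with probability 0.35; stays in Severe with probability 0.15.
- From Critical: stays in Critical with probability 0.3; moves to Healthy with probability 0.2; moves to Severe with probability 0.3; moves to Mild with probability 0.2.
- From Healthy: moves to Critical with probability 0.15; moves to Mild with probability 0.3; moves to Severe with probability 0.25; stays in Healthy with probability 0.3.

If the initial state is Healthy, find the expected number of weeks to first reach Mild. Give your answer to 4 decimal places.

3.7755

Let t(s) be the expected number of weeks to first reach Mild from state s, with t(Mild) = 0. Conditioning on the first week:
t(Severe) = 1 + 0.15·t(Severe) + 0.35·t(Critical) + 0.25·t(Healthy)
t(Critical) = 1 + 0.3·t(Severe) + 0.3·t(Critical) + 0.2·t(Healthy)
t(Healthy) = 1 + 0.25·t(Severe) + 0.15·t(Critical) + 0.3·t(Healthy)
Solving: t(Severe) = 4.0306, t(Critical) = 4.2347, t(Healthy) = 3.7755.
Expected weeks from Healthy to Mild: 3.7755.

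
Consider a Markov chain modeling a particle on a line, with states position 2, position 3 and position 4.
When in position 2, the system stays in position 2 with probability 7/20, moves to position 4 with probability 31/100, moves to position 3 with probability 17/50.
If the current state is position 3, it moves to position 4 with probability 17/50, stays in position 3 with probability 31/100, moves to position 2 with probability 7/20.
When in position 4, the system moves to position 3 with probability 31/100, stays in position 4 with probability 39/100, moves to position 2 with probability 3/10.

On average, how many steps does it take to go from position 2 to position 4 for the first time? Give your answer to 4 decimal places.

3.1259

Let t(s) be the expected number of steps to first reach position 4 from state s, with t(position 4) = 0. Conditioning on the first step:
t(position 2) = 1 + 0.35·t(position 2) + 0.34·t(position 3)
t(position 3) = 1 + 0.35·t(position 2) + 0.31·t(position 3)
Solving: t(position 2) = 3.1259, t(position 3) = 3.0349.
Expected steps from position 2 to position 4: 3.1259.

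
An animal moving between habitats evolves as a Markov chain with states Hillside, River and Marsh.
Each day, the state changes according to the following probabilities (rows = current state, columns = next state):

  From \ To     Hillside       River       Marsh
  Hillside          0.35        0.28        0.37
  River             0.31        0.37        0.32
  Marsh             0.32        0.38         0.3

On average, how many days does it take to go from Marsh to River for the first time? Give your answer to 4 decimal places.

Let t(s) be the expected number of days to first reach River from state s, with t(River) = 0. Conditioning on the first day:
t(Hillside) = 1 + 0.35·t(Hillside) + 0.37·t(Marsh)
t(Marsh) = 1 + 0.32·t(Hillside) + 0.3·t(Marsh)
Solving: t(Hillside) = 3.1788, t(Marsh) = 2.8818.
Expected days from Marsh to River: 2.8818.

2.8818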